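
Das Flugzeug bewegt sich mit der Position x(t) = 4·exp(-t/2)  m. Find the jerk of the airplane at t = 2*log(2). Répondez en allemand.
Um dies zu lösen, müssen wir 3 Ableitungen unserer Gleichung für die Position x(t) = 4·exp(-t/2) nehmen. Die Ableitung von der Position ergibt die Geschwindigkeit: v(t) = -2·exp(-t/2). Die Ableitung von der Geschwindigkeit ergibt die Beschleunigung: a(t) = exp(-t/2). Mit d/dt von a(t) finden wir j(t) = -exp(-t/2)/2. Aus der Gleichung für den Ruck j(t) = -exp(-t/2)/2, setzen wir t = 2*log(2) ein und erhalten j = -1/4.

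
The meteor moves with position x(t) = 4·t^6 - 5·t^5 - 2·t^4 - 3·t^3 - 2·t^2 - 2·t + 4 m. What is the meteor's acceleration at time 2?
We must differentiate our position equation x(t) = 4·t^6 - 5·t^5 - 2·t^4 - 3·t^3 - 2·t^2 - 2·t + 4 2 times. Taking d/dt of x(t), we find v(t) = 24·t^5 - 25·t^4 - 8·t^3 - 9·t^2 - 4·t - 2. Taking d/dt of v(t), we find a(t) = 120·t^4 - 100·t^3 - 24·t^2 - 18·t - 4. From the given acceleration equation a(t) = 120·t^4 - 100·t^3 - 24·t^2 - 18·t - 4, we substitute t = 2 to get a = 984.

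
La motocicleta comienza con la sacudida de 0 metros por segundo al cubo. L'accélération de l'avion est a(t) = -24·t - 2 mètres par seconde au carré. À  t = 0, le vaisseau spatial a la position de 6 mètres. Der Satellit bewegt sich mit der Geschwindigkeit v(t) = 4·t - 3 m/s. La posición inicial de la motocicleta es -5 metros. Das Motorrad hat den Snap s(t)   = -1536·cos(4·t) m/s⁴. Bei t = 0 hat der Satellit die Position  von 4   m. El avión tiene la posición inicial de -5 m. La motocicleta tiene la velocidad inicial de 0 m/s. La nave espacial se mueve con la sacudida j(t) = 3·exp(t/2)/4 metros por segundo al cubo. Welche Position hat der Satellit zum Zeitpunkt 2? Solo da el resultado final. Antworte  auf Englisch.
The position at t = 2 is x = 6.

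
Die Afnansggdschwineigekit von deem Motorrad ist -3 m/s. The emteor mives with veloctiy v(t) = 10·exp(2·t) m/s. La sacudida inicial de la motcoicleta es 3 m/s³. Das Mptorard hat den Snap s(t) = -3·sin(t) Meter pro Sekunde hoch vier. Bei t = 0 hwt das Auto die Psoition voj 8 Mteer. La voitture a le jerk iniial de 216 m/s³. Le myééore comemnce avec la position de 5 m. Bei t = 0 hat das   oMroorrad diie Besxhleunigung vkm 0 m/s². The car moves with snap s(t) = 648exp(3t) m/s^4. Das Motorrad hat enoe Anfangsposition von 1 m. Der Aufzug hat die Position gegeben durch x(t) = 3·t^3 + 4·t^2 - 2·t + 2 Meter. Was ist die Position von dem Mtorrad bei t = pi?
Ausgehend von dem Snap s(t) = -3·sin(t), nehmen wir 4 Stammfunktionen. Durch Integration von dem Snap und Verwendung der Anfangsbedingung j(0) = 3, erhalten wir j(t) = 3·cos(t). Mit ∫j(t)dt und Anwendung von a(0) = 0, finden wir a(t) = 3·sin(t). Die Stammfunktion von der Beschleunigung, mit v(0) = -3, ergibt die Geschwindigkeit: v(t) = -3·cos(t). Mit ∫v(t)dt und Anwendung von x(0) = 1, finden wir x(t) = 1 - 3·sin(t). Aus der Gleichung für die Position x(t) = 1 - 3·sin(t), setzen wir t = pi ein und erhalten x = 1.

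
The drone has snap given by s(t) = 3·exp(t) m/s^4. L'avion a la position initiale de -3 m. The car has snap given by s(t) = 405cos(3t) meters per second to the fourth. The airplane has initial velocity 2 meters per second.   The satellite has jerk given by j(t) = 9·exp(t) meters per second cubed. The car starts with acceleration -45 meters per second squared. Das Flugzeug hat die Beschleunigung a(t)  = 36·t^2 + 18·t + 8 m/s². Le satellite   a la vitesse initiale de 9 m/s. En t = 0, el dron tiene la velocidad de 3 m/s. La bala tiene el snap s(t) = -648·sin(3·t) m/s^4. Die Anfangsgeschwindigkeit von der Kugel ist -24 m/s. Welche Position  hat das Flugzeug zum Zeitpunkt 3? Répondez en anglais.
Starting from acceleration a(t) = 36·t^2 + 18·t + 8, we take 2 antiderivatives. Integrating acceleration and using the initial condition v(0) = 2, we get v(t) = 12·t^3 + 9·t^2 + 8·t + 2. Finding the antiderivative of v(t) and using x(0) = -3: x(t) = 3·t^4 + 3·t^3 + 4·t^2 + 2·t - 3. Using x(t) = 3·t^4 + 3·t^3 + 4·t^2 + 2·t - 3 and substituting t = 3, we find x = 363.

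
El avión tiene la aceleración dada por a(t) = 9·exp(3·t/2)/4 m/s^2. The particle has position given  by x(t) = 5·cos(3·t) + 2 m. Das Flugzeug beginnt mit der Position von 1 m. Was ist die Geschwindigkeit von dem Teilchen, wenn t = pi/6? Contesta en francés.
En partant de la position x(t) = 5·cos(3·t) + 2, nous prenons 1 dérivée. En dérivant la position, nous obtenons la vitesse: v(t) = -15·sin(3·t). De l'équation de la vitesse v(t) = -15·sin(3·t), nous substituons t = pi/6 pour obtenir v = -15.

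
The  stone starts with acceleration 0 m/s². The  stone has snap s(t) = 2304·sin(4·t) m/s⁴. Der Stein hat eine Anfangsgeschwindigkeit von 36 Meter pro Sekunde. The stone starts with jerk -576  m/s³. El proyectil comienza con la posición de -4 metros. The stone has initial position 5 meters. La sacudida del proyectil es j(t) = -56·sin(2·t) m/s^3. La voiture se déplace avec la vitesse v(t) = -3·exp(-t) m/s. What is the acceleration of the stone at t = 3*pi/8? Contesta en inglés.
To find the answer, we compute 2 integrals of s(t) = 2304·sin(4·t). Taking ∫s(t)dt and applying j(0) = -576, we find j(t) = -576·cos(4·t). Finding the integral of j(t) and using a(0) = 0: a(t) = -144·sin(4·t). From the given acceleration equation a(t) = -144·sin(4·t), we substitute t = 3*pi/8 to get a = 144.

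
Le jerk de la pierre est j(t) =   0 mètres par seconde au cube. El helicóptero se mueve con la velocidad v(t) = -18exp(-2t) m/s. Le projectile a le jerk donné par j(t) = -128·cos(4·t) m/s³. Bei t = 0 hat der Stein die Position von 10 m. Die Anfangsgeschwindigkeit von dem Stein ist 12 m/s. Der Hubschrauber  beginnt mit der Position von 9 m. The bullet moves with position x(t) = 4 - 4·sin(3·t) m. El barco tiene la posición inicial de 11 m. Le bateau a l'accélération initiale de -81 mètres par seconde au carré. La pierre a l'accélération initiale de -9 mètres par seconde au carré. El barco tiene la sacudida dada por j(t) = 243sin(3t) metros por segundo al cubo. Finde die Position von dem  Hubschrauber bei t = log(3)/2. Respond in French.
Nous devons intégrer notre équation de la vitesse v(t) = -18·exp(-2·t) 1 fois. L'intégrale de la vitesse est la position. En utilisant x(0) = 9, nous obtenons x(t) = 9·exp(-2·t). En utilisant x(t) = 9·exp(-2·t) et en substituant t = log(3)/2, nous trouvons x = 3.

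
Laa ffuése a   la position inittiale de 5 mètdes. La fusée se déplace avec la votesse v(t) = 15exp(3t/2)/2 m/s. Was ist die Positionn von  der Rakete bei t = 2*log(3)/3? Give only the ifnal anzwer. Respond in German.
x(2*log(3)/3) = 15.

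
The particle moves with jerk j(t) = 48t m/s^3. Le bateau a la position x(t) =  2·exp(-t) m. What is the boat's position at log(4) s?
Using x(t) = 2·exp(-t) and substituting t = log(4), we find x = 1/2.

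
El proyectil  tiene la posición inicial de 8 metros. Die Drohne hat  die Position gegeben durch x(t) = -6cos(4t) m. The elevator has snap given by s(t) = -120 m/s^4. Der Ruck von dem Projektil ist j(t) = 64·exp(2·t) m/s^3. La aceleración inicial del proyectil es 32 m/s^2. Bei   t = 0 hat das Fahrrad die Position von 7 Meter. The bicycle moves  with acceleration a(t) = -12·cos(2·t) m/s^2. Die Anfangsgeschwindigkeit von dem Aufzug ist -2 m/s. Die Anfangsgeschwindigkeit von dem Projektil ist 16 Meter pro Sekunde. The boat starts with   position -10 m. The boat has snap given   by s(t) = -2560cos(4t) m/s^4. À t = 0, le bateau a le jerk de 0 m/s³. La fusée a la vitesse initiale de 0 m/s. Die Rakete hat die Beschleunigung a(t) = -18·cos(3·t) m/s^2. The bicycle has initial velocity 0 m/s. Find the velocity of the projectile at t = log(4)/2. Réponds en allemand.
Wir müssen unsere Gleichung für den Ruck j(t) = 64·exp(2·t) 2-mal integrieren. Mit ∫j(t)dt und Anwendung von a(0) = 32, finden wir a(t) = 32·exp(2·t). Die Stammfunktion von der Beschleunigung ist die Geschwindigkeit. Mit v(0) = 16 erhalten wir v(t) = 16·exp(2·t). Mit v(t) = 16·exp(2·t) und Einsetzen von t = log(4)/2, finden wir v = 64.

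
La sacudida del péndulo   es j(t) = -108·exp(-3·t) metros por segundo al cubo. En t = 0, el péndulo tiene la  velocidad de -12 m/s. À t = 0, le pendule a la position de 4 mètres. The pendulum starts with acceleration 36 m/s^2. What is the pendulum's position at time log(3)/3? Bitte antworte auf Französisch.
Nous devons intégrer notre équation du jerk j(t) = -108·exp(-3·t) 3 fois. L'intégrale du jerk, avec a(0) = 36, donne l'accélération: a(t) = 36·exp(-3·t). La primitive de l'accélération est la vitesse. En utilisant v(0) = -12, nous obtenons v(t) = -12·exp(-3·t). L'intégrale de la vitesse est la position. En utilisant x(0) = 4, nous obtenons x(t) = 4·exp(-3·t). De l'équation de la position x(t) = 4·exp(-3·t), nous substituons t = log(3)/3 pour obtenir x = 4/3.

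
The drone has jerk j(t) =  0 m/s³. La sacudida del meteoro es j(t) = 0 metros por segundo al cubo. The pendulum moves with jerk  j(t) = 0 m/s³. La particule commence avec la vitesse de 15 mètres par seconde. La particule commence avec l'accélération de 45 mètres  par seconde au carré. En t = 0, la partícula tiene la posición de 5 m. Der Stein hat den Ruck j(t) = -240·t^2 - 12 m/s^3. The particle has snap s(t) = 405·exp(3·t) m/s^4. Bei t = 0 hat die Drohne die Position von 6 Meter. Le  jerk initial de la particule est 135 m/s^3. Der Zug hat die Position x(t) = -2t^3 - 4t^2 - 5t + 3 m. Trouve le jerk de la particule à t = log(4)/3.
Nous devons trouver la primitive de notre équation du snap s(t) = 405·exp(3·t) 1 fois. La primitive du snap est le jerk. En utilisant j(0) = 135, nous obtenons j(t) = 135·exp(3·t). Nous avons le jerk j(t) = 135·exp(3·t). En substituant t = log(4)/3: j(log(4)/3) = 540.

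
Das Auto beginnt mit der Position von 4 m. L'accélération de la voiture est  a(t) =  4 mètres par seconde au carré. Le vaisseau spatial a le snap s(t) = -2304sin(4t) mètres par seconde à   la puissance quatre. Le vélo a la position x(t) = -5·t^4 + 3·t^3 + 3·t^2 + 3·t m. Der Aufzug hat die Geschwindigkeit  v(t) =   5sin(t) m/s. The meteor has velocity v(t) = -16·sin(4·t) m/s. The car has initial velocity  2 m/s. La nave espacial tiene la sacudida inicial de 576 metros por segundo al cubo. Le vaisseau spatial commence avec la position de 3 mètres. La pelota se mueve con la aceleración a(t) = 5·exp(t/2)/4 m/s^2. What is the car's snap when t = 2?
We must differentiate our acceleration equation a(t) = 4 2 times. Differentiating acceleration, we get jerk: j(t) = 0. Taking d/dt of j(t), we find s(t) = 0. We have snap s(t) = 0. Substituting t = 2: s(2) = 0.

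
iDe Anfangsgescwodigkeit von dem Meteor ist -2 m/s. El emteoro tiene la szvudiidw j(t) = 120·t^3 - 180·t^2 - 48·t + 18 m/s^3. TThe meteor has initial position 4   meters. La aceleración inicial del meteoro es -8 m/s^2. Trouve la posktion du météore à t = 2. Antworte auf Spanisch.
Necesitamos integrar nuestra ecuación de la sacudida j(t) = 120·t^3 - 180·t^2 - 48·t + 18 3 veces. La integral de la sacudida es la aceleración. Usando a(0) = -8, obtenemos a(t) = 30·t^4 - 60·t^3 - 24·t^2 + 18·t - 8. Integrando la aceleración y usando la condición inicial v(0) = -2, obtenemos v(t) = 6·t^5 - 15·t^4 - 8·t^3 + 9·t^2 - 8·t - 2. La integral de la velocidad es la posición. Usando x(0) = 4, obtenemos x(t) = t^6 - 3·t^5 - 2·t^4 + 3·t^3 - 4·t^2 - 2·t + 4. Tenemos la posición x(t) = t^6 - 3·t^5 - 2·t^4 + 3·t^3 - 4·t^2 - 2·t + 4. Sustituyendo t = 2: x(2) = -56.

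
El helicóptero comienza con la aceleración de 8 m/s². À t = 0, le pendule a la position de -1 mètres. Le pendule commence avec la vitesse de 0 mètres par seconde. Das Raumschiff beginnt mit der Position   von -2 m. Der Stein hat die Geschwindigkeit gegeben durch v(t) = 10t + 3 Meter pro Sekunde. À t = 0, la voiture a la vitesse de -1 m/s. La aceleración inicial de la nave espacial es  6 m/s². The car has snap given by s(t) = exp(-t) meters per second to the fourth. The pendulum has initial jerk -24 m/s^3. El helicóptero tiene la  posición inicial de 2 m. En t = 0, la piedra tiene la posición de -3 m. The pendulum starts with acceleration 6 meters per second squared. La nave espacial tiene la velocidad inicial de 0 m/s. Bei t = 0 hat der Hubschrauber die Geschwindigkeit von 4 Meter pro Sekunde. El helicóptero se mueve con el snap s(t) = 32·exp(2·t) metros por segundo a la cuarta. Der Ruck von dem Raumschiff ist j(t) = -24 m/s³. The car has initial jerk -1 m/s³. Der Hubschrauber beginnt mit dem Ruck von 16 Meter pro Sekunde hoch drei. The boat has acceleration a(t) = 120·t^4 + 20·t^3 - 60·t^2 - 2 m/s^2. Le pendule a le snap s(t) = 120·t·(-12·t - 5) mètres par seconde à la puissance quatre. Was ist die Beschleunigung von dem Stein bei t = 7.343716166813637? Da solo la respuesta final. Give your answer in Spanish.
La respuesta es 10.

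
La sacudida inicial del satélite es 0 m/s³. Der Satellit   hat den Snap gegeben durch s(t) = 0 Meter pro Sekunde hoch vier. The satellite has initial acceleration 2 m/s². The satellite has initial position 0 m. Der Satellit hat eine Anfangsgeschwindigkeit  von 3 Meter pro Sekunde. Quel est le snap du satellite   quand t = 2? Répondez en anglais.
Using s(t) = 0 and substituting t = 2, we find s = 0.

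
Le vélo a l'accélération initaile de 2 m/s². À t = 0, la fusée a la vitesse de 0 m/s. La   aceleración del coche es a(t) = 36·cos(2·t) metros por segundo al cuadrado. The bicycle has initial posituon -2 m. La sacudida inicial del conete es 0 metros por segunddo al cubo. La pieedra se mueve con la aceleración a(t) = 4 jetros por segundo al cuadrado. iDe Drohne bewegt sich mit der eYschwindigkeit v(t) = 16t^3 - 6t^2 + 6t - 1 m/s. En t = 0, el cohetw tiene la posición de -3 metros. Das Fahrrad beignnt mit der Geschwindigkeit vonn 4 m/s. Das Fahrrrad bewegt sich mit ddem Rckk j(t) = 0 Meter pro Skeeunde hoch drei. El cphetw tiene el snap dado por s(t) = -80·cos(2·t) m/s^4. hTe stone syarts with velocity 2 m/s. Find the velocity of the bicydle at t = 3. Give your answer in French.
Pour résoudre ceci, nous devons prendre 2 intégrales de notre équation du jerk j(t) = 0. La primitive du jerk est l'accélération. En utilisant a(0) = 2, nous obtenons a(t) = 2. En prenant ∫a(t)dt et en appliquant v(0) = 4, nous trouvons v(t) = 2·t + 4. Nous avons la vitesse v(t) = 2·t + 4. En substituant t = 3: v(3) = 10.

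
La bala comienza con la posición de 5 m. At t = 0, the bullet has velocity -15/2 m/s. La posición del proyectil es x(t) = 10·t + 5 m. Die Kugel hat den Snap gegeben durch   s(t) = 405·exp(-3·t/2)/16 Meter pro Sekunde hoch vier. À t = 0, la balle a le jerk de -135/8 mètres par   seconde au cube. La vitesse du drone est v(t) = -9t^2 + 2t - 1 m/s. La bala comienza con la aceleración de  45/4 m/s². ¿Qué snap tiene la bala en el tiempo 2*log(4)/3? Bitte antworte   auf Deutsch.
Wir haben den Snap s(t) = 405·exp(-3·t/2)/16. Durch Einsetzen von t = 2*log(4)/3: s(2*log(4)/3) = 405/64.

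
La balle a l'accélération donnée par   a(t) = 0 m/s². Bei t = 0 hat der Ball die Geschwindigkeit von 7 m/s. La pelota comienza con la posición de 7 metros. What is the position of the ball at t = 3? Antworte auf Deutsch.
Wir müssen die Stammfunktion unserer Gleichung für die Beschleunigung a(t) = 0 2-mal finden. Mit ∫a(t)dt und Anwendung von v(0) = 7, finden wir v(t) = 7. Das Integral von der Geschwindigkeit, mit x(0) = 7, ergibt die Position: x(t) = 7·t + 7. Wir haben die Position x(t) = 7·t + 7. Durch Einsetzen von t = 3: x(3) = 28.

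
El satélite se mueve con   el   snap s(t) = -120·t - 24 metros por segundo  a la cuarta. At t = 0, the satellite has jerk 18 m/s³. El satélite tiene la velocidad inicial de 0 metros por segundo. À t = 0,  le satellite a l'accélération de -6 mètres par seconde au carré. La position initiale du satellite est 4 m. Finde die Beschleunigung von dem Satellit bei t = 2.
Wir müssen unsere Gleichung für den Snap s(t) = -120·t - 24 2-mal integrieren. Mit ∫s(t)dt und Anwendung von j(0) = 18, finden wir j(t) = -60·t^2 - 24·t + 18. Mit ∫j(t)dt und Anwendung von a(0) = -6, finden wir a(t) = -20·t^3 - 12·t^2 + 18·t - 6. Wir haben die Beschleunigung a(t) = -20·t^3 - 12·t^2 + 18·t - 6. Durch Einsetzen von t = 2: a(2) = -178.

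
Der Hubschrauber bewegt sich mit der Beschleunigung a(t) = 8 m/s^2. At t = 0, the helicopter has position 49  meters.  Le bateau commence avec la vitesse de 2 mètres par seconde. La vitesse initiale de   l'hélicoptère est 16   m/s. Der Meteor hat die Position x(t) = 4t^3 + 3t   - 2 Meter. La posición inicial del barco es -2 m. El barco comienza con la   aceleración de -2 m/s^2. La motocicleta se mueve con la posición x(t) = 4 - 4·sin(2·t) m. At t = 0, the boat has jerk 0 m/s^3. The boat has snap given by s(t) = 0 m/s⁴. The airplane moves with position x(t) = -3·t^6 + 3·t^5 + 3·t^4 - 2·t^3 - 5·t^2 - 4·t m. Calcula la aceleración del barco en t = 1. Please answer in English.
We must find the integral of our snap equation s(t) = 0 2 times. Integrating snap and using the initial condition j(0) = 0, we get j(t) = 0. Taking ∫j(t)dt and applying a(0) = -2, we find a(t) = -2. We have acceleration a(t) = -2. Substituting t = 1: a(1) = -2.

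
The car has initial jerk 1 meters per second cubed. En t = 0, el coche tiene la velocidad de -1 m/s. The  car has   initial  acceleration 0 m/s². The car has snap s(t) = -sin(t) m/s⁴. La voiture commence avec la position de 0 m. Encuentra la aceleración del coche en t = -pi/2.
Debemos encontrar la integral de nuestra ecuación del snap s(t) = -sin(t) 2 veces. La antiderivada del snap, con j(0) = 1, da la sacudida: j(t) = cos(t). Integrando la sacudida y usando la condición inicial a(0) = 0, obtenemos a(t) = sin(t). De la ecuación de la aceleración a(t) = sin(t), sustituimos t = -pi/2 para obtener a = -1.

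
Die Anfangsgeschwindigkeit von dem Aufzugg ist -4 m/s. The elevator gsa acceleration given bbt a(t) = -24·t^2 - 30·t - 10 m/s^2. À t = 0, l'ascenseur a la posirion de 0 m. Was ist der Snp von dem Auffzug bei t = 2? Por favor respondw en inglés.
We must differentiate our acceleration equation a(t) = -24·t^2 - 30·t - 10 2 times. Differentiating acceleration, we get jerk: j(t) = -48·t - 30. Taking d/dt of j(t), we find s(t) = -48. We have snap s(t) = -48. Substituting t = 2: s(2) = -48.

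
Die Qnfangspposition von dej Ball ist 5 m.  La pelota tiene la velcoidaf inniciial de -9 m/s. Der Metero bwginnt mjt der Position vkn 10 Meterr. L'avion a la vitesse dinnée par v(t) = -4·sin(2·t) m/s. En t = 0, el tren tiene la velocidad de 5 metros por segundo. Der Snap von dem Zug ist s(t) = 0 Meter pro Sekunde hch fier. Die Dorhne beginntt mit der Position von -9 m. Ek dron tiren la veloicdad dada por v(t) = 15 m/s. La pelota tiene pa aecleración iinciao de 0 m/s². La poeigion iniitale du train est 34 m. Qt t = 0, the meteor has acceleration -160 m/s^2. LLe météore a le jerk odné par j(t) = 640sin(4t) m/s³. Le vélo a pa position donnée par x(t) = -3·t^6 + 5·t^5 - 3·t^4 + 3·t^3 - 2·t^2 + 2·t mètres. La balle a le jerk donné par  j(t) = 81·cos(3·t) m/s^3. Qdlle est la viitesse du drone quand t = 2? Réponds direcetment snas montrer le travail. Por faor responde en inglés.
At t = 2, v = 15.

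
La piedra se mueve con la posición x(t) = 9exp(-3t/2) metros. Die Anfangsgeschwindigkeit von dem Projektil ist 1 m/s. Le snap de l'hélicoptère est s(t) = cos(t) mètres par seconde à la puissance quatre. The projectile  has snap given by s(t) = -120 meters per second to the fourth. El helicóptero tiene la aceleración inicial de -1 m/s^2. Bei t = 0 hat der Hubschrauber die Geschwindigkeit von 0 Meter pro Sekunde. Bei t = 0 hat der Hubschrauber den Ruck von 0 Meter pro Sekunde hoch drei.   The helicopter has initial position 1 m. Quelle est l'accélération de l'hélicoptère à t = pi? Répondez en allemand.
Ausgehend von dem Snap s(t) = cos(t), nehmen wir 2 Stammfunktionen. Die Stammfunktion von dem Snap ist der Ruck. Mit j(0) = 0 erhalten wir j(t) = sin(t). Das Integral von dem Ruck ist die Beschleunigung. Mit a(0) = -1 erhalten wir a(t) = -cos(t). Aus der Gleichung für die Beschleunigung a(t) = -cos(t), setzen wir t = pi ein und erhalten a = 1.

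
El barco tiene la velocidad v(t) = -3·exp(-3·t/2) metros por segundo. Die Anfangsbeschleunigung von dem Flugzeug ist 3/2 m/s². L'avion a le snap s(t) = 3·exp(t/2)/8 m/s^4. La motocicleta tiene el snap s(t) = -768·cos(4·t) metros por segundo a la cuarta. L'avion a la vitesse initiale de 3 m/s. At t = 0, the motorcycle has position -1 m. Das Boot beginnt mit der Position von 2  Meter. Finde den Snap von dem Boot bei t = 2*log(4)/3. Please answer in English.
To solve this, we need to take 3 derivatives of our velocity equation v(t) = -3·exp(-3·t/2). The derivative of velocity gives acceleration: a(t) = 9·exp(-3·t/2)/2. Differentiating acceleration, we get jerk: j(t) = -27·exp(-3·t/2)/4. Taking d/dt of j(t), we find s(t) = 81·exp(-3·t/2)/8. We have snap s(t) = 81·exp(-3·t/2)/8. Substituting t = 2*log(4)/3: s(2*log(4)/3) = 81/32.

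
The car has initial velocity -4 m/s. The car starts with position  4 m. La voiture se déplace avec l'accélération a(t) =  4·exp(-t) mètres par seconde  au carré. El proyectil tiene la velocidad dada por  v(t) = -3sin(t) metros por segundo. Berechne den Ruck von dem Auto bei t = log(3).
Ausgehend von der Beschleunigung a(t) = 4·exp(-t), nehmen wir 1 Ableitung. Durch Ableiten von der Beschleunigung erhalten wir den Ruck: j(t) = -4·exp(-t). Wir haben den Ruck j(t) = -4·exp(-t). Durch Einsetzen von t = log(3): j(log(3)) = -4/3.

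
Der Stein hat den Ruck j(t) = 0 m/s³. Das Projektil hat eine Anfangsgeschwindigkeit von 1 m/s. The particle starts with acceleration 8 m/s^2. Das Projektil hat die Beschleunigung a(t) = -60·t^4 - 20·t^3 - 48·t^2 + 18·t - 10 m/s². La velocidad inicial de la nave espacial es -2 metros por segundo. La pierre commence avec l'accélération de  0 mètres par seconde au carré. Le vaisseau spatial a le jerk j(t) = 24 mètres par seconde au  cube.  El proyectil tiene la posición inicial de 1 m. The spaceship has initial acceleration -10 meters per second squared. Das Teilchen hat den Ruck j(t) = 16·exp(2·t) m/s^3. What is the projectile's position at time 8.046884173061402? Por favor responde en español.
Para resolver esto, necesitamos tomar 2 antiderivadas de nuestra ecuación de la aceleración a(t) = -60·t^4 - 20·t^3 - 48·t^2 + 18·t - 10. La integral de la aceleración es la velocidad. Usando v(0) = 1, obtenemos v(t) = -12·t^5 - 5·t^4 - 16·t^3 + 9·t^2 - 10·t + 1. La antiderivada de la velocidad, con x(0) = 1, da la posición: x(t) = -2·t^6 - t^5 - 4·t^4 + 3·t^3 - 5·t^2 + t + 1. De la ecuación de la posición x(t) = -2·t^6 - t^5 - 4·t^4 + 3·t^3 - 5·t^2 + t + 1, sustituimos t = 8.046884173061402 para obtener x = -592258.356668663.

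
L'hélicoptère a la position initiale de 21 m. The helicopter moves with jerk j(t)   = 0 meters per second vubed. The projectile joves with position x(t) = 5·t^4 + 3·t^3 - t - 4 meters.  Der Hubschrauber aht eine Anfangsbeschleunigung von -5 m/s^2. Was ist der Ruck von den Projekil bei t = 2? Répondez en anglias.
To solve this, we need to take 3 derivatives of our position equation x(t) = 5·t^4 + 3·t^3 - t - 4. Differentiating position, we get velocity: v(t) = 20·t^3 + 9·t^2 - 1. Differentiating velocity, we get acceleration: a(t) = 60·t^2 + 18·t. Taking d/dt of a(t), we find j(t) = 120·t + 18. Using j(t) = 120·t + 18 and substituting t = 2, we find j = 258.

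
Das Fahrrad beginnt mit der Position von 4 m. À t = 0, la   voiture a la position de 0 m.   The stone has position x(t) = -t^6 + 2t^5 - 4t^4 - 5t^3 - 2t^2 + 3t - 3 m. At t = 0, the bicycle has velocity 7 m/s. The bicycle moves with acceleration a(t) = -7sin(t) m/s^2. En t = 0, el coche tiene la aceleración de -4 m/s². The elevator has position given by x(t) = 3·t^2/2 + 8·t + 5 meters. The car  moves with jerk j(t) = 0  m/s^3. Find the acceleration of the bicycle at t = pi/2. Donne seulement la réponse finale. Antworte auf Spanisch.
a(pi/2) = -7.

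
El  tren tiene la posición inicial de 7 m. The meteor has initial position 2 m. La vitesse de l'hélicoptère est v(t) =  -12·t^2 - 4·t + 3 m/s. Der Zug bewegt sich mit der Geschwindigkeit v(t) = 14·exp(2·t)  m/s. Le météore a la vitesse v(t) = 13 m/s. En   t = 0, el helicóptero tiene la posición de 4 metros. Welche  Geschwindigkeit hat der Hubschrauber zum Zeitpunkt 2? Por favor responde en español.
De la ecuación de la velocidad v(t) = -12·t^2 - 4·t + 3, sustituimos t = 2 para obtener v = -53.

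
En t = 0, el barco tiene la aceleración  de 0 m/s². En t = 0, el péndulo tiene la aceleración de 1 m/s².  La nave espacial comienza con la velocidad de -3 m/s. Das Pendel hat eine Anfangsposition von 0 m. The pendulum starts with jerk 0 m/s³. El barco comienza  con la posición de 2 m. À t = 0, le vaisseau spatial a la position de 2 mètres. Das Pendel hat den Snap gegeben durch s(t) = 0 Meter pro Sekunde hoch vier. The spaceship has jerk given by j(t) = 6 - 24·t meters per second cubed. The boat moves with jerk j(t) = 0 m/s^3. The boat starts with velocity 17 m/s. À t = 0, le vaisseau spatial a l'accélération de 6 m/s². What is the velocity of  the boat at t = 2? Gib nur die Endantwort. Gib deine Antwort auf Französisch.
La réponse est 17.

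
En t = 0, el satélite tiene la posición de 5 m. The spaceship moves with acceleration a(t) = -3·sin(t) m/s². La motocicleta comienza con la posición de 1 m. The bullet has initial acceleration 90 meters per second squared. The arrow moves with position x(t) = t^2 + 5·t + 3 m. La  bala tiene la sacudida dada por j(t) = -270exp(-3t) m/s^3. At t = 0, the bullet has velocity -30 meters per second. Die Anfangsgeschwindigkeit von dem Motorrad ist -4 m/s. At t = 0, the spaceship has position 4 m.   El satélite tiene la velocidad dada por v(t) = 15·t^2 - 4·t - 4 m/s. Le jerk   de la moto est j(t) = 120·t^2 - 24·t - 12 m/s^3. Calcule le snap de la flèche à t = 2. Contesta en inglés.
To solve this, we need to take 4 derivatives of our position equation x(t) = t^2 + 5·t + 3. Differentiating position, we get velocity: v(t) = 2·t + 5. Differentiating velocity, we get acceleration: a(t) = 2. The derivative of acceleration gives jerk: j(t) = 0. Taking d/dt of j(t), we find s(t) = 0. Using s(t) = 0 and substituting t = 2, we find s = 0.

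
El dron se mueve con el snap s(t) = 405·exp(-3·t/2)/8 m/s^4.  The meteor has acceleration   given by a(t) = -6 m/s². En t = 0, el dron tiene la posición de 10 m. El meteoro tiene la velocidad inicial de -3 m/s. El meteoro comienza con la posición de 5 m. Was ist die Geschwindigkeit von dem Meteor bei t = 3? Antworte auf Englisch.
To solve this, we need to take 1 integral of our acceleration equation a(t) = -6. Finding the antiderivative of a(t) and using v(0) = -3: v(t) = -6·t - 3. Using v(t) = -6·t - 3 and substituting t = 3, we find v = -21.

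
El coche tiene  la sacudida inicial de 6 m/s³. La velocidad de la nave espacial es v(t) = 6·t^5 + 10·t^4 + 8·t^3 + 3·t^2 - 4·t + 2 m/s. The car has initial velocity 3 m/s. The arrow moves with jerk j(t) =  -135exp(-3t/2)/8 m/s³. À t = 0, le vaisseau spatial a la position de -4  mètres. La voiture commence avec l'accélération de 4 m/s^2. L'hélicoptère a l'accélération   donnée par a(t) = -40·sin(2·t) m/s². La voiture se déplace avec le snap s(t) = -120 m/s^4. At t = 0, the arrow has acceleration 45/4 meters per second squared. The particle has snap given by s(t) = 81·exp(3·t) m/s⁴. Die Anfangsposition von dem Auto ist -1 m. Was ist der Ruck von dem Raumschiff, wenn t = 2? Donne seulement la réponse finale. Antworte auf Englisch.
The answer is 1542.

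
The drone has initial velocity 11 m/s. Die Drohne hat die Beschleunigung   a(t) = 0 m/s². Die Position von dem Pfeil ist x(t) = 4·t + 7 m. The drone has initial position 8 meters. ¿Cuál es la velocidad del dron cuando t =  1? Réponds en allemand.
Wir müssen unsere Gleichung für die Beschleunigung a(t) = 0 1-mal integrieren. Mit ∫a(t)dt und Anwendung von v(0) = 11, finden wir v(t) = 11. Mit v(t) = 11 und Einsetzen von t = 1, finden wir v = 11.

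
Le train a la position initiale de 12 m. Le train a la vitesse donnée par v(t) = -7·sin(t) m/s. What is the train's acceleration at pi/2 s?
To solve this, we need to take 1 derivative of our velocity equation v(t) = -7·sin(t). The derivative of velocity gives acceleration: a(t) = -7·cos(t). From the given acceleration equation a(t) = -7·cos(t), we substitute t = pi/2 to get a = 0.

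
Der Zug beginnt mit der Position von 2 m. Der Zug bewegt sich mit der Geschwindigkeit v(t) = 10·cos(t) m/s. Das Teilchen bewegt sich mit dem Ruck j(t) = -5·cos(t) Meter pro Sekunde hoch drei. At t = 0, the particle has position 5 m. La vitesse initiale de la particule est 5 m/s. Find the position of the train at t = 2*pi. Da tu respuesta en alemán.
Ausgehend von der Geschwindigkeit v(t) = 10·cos(t), nehmen wir 1 Integral. Mit ∫v(t)dt und Anwendung von x(0) = 2, finden wir x(t) = 10·sin(t) + 2. Aus der Gleichung für die Position x(t) = 10·sin(t) + 2, setzen wir t = 2*pi ein und erhalten x = 2.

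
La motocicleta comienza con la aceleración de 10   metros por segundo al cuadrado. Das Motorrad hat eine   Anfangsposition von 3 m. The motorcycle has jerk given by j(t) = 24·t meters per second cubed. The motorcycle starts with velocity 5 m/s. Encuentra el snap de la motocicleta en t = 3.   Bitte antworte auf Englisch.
Starting from jerk j(t) = 24·t, we take 1 derivative. The derivative of jerk gives snap: s(t) = 24. From the given snap equation s(t) = 24, we substitute t = 3 to get s = 24.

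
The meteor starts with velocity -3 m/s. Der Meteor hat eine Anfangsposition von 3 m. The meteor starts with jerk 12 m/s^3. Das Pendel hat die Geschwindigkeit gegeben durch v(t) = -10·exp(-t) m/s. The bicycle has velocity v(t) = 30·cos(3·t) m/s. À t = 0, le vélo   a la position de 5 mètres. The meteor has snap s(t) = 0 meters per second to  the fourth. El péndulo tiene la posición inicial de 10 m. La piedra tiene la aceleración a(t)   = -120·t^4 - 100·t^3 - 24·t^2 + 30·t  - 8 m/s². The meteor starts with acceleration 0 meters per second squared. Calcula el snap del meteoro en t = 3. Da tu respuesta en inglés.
We have snap s(t) = 0. Substituting t = 3: s(3) = 0.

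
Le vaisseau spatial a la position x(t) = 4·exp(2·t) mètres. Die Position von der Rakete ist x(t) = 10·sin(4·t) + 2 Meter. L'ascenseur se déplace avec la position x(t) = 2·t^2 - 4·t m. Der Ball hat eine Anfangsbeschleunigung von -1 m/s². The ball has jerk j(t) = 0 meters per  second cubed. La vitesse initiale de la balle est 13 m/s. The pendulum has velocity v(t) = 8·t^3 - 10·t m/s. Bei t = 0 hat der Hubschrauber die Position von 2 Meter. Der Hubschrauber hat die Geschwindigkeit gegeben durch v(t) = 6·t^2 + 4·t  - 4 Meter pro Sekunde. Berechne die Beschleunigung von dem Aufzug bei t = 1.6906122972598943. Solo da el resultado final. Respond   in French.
La réponse est 4.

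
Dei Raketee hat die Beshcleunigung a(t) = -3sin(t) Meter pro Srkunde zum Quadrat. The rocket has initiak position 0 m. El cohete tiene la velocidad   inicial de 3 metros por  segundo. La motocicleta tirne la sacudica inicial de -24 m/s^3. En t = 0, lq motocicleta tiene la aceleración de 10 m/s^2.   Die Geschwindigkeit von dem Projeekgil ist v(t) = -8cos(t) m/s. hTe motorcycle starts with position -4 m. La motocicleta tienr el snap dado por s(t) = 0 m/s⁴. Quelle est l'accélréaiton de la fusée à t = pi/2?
De l'équation de l'accélération a(t) = -3·sin(t), nous substituons t = pi/2 pour obtenir a = -3.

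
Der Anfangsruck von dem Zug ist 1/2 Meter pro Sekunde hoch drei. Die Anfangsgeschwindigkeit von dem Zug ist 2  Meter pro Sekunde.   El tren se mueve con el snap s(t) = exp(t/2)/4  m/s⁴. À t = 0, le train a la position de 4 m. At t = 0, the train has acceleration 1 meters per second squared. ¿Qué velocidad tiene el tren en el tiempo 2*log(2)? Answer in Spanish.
Partiendo del snap s(t) = exp(t/2)/4, tomamos 3 integrales. Tomando ∫s(t)dt y aplicando j(0) = 1/2, encontramos j(t) = exp(t/2)/2. La antiderivada de la sacudida, con a(0) = 1, da la aceleración: a(t) = exp(t/2). Tomando ∫a(t)dt y aplicando v(0) = 2, encontramos v(t) = 2·exp(t/2). Tenemos la velocidad v(t) = 2·exp(t/2). Sustituyendo t = 2*log(2): v(2*log(2)) = 4.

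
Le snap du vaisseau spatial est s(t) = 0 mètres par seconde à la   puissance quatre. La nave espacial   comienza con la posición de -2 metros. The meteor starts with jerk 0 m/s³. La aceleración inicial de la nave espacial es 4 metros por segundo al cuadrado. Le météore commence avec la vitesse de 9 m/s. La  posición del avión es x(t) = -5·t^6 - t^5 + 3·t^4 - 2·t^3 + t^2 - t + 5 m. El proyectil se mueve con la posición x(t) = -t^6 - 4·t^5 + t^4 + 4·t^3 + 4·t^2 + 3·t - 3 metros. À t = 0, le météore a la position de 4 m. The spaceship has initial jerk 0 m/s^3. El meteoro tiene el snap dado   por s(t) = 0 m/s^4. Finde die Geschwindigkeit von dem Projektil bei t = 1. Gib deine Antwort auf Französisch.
Nous devons dériver notre équation de la position x(t) = -t^6 - 4·t^5 + t^4 + 4·t^3 + 4·t^2 + 3·t - 3 1 fois. La dérivée de la position donne la vitesse: v(t) = -6·t^5 - 20·t^4 + 4·t^3 + 12·t^2 + 8·t + 3. En utilisant v(t) = -6·t^5 - 20·t^4 + 4·t^3 + 12·t^2 + 8·t + 3 et en substituant t = 1, nous trouvons v = 1.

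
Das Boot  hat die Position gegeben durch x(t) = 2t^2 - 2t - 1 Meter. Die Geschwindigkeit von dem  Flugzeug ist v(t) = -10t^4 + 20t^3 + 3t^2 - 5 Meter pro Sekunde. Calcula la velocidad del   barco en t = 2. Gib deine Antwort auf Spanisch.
Para resolver esto, necesitamos tomar 1 derivada de nuestra ecuación de la posición x(t) = 2·t^2 - 2·t - 1. La derivada de la posición da la velocidad: v(t) = 4·t - 2. Tenemos la velocidad v(t) = 4·t - 2. Sustituyendo t = 2: v(2) = 6.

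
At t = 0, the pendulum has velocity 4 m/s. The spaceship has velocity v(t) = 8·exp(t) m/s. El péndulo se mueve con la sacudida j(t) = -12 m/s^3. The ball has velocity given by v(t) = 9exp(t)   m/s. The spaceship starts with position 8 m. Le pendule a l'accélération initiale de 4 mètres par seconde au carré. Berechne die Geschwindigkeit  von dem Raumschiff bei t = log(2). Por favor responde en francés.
Nous avons la vitesse v(t) = 8·exp(t). En substituant t = log(2): v(log(2)) = 16.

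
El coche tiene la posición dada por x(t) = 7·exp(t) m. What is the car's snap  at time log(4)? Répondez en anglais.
Starting from position x(t) = 7·exp(t), we take 4 derivatives. The derivative of position gives velocity: v(t) = 7·exp(t). Differentiating velocity, we get acceleration: a(t) = 7·exp(t). The derivative of acceleration gives jerk: j(t) = 7·exp(t). Taking d/dt of j(t), we find s(t) = 7·exp(t). We have snap s(t) = 7·exp(t). Substituting t = log(4): s(log(4)) = 28.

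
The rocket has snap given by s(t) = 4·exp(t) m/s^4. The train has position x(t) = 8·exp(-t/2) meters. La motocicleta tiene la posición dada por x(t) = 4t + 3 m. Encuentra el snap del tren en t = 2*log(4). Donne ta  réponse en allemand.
Ausgehend von der Position x(t) = 8·exp(-t/2), nehmen wir 4 Ableitungen. Durch Ableiten von der Position erhalten wir die Geschwindigkeit: v(t) = -4·exp(-t/2). Die Ableitung von der Geschwindigkeit ergibt die Beschleunigung: a(t) = 2·exp(-t/2). Durch Ableiten von der Beschleunigung erhalten wir den Ruck: j(t) = -exp(-t/2). Die Ableitung von dem Ruck ergibt den Snap: s(t) = exp(-t/2)/2. Mit s(t) = exp(-t/2)/2 und Einsetzen von t = 2*log(4), finden wir s = 1/8.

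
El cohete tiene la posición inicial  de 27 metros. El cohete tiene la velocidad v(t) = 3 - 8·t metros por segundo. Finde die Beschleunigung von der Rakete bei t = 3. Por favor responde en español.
Partiendo de la velocidad v(t) = 3 - 8·t, tomamos 1 derivada. La derivada de la velocidad da la aceleración: a(t) = -8. De la ecuación de la aceleración a(t) = -8, sustituimos t = 3 para obtener a = -8.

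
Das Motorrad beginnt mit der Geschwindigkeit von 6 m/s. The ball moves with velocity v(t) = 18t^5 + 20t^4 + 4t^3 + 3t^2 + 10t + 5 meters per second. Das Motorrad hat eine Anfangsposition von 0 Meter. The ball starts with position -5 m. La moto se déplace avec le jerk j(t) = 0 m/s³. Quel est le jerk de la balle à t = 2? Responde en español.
Para resolver esto, necesitamos tomar 2 derivadas de nuestra ecuación de la velocidad v(t) = 18·t^5 + 20·t^4 + 4·t^3 + 3·t^2 + 10·t + 5. La derivada de la velocidad da la aceleración: a(t) = 90·t^4 + 80·t^3 + 12·t^2 + 6·t + 10. Derivando la aceleración, obtenemos la sacudida: j(t) = 360·t^3 + 240·t^2 + 24·t + 6. Tenemos la sacudida j(t) = 360·t^3 + 240·t^2 + 24·t + 6. Sustituyendo t = 2: j(2) = 3894.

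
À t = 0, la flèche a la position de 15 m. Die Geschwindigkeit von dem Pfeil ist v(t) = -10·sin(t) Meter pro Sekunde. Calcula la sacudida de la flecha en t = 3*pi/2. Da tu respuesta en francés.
Nous devons dériver notre équation de la vitesse v(t) = -10·sin(t) 2 fois. En dérivant la vitesse, nous obtenons l'accélération: a(t) = -10·cos(t). En dérivant l'accélération, nous obtenons le jerk: j(t) = 10·sin(t). En utilisant j(t) = 10·sin(t) et en substituant t = 3*pi/2, nous trouvons j = -10.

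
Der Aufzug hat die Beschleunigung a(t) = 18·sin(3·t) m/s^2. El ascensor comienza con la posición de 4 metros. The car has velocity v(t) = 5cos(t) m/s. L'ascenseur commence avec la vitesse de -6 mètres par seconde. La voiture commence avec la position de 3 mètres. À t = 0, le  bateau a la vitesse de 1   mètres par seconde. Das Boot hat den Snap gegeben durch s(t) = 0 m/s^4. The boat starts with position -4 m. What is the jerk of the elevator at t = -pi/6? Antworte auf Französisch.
En partant de l'accélération a(t) = 18·sin(3·t), nous prenons 1 dérivée. La dérivée de l'accélération donne le jerk: j(t) = 54·cos(3·t). En utilisant j(t) = 54·cos(3·t) et en substituant t = -pi/6, nous trouvons j = 0.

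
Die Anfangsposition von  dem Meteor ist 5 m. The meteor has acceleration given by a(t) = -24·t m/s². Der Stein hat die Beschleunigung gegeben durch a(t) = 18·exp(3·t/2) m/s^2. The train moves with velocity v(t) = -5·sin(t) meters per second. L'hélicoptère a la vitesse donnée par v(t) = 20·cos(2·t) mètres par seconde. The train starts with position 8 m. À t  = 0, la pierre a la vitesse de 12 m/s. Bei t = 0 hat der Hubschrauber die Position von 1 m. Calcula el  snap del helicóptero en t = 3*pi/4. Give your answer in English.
We must differentiate our velocity equation v(t) = 20·cos(2·t) 3 times. The derivative of velocity gives acceleration: a(t) = -40·sin(2·t). Differentiating acceleration, we get jerk: j(t) = -80·cos(2·t). The derivative of jerk gives snap: s(t) = 160·sin(2·t). Using s(t) = 160·sin(2·t) and substituting t = 3*pi/4, we find s = -160.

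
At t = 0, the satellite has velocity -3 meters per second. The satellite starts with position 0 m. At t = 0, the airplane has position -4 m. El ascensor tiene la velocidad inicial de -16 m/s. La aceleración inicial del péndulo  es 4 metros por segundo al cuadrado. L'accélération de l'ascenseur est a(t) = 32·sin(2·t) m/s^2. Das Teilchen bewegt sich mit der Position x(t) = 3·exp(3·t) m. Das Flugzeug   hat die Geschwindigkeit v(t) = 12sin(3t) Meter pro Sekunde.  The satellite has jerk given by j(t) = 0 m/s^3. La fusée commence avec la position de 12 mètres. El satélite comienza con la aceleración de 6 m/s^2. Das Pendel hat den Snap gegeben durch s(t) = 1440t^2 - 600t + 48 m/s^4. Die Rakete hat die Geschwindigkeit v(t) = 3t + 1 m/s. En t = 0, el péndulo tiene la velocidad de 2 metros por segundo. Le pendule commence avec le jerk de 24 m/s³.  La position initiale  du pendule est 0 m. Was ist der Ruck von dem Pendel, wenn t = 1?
Um dies zu lösen, müssen wir 1 Stammfunktion unserer Gleichung für den Snap s(t) = 1440·t^2 - 600·t + 48 finden. Das Integral von dem Snap ist der Ruck. Mit j(0) = 24 erhalten wir j(t) = 480·t^3 - 300·t^2 + 48·t + 24. Aus der Gleichung für den Ruck j(t) = 480·t^3 - 300·t^2 + 48·t + 24, setzen wir t = 1 ein und erhalten j = 252.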